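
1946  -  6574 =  - 4628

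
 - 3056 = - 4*764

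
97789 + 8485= 106274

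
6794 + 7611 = 14405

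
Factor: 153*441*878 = 2^1*3^4*7^2*17^1 *439^1 = 59241294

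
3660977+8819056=12480033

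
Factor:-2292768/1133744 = - 143298/70859 = - 2^1 * 3^2*19^1*  59^( - 1)*419^1*1201^( - 1)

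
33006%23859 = 9147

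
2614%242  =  194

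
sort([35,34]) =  [34, 35]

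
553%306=247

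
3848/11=349 + 9/11 = 349.82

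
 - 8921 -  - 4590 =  - 4331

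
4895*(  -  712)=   -  3485240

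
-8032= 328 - 8360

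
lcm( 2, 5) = 10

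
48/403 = 48/403 = 0.12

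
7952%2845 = 2262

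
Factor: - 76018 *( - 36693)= 2789328474 = 2^1*3^5*151^1*191^1*199^1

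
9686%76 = 34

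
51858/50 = 25929/25 = 1037.16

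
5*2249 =11245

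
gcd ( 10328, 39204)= 4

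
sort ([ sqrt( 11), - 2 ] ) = [ - 2,sqrt (11 ) ]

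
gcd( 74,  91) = 1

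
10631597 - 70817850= - 60186253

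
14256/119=14256/119=   119.80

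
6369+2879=9248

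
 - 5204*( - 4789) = 24921956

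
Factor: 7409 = 31^1* 239^1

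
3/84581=3/84581= 0.00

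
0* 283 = 0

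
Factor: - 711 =  -  3^2  *  79^1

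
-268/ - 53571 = 268/53571 = 0.01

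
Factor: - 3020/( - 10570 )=2^1*7^ ( - 1) = 2/7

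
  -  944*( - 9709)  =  9165296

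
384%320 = 64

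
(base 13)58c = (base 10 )961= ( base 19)2CB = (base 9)1277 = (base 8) 1701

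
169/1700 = 169/1700 = 0.10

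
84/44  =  1 +10/11 =1.91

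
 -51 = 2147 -2198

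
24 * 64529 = 1548696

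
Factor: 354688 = 2^7*17^1* 163^1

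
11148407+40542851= 51691258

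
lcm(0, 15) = 0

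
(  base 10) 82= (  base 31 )2K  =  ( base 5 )312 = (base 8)122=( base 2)1010010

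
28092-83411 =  - 55319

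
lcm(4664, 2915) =23320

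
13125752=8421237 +4704515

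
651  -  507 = 144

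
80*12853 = 1028240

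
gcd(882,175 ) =7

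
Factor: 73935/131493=3^1*5^1*31^1*827^( - 1 ) = 465/827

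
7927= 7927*1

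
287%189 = 98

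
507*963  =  488241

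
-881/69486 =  - 881/69486  =  - 0.01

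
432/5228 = 108/1307 = 0.08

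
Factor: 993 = 3^1* 331^1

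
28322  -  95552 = - 67230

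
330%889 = 330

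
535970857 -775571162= - 239600305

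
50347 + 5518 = 55865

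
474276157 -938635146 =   -  464358989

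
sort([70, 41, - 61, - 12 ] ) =[ - 61  , - 12,41, 70] 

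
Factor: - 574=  - 2^1*7^1*41^1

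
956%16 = 12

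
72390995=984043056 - 911652061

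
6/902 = 3/451 = 0.01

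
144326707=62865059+81461648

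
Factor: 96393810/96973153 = 2^1*3^1*5^1*317^( - 1)*509^( - 1 ) * 601^ (-1 ) * 3213127^1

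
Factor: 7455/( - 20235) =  - 7/19 = - 7^1*19^( - 1 ) 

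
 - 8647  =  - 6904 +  - 1743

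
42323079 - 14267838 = 28055241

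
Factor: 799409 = 13^1*61493^1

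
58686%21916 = 14854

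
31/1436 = 31/1436 = 0.02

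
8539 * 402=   3432678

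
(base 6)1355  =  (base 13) 218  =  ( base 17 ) 142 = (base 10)359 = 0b101100111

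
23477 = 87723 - 64246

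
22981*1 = 22981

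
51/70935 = 17/23645 = 0.00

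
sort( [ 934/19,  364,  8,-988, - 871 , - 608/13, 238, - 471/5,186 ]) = [  -  988,-871, - 471/5, - 608/13 , 8, 934/19,186 , 238, 364 ] 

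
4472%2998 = 1474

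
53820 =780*69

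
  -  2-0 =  - 2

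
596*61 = 36356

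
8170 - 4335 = 3835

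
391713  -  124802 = 266911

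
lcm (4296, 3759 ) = 30072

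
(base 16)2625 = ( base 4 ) 2120211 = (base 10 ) 9765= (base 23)iad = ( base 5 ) 303030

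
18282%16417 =1865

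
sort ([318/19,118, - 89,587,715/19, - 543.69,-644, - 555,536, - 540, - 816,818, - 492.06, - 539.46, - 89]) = [ - 816, - 644, - 555,  -  543.69, - 540, - 539.46, - 492.06 ,-89,  -  89,318/19,  715/19 , 118 , 536,587,818] 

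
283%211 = 72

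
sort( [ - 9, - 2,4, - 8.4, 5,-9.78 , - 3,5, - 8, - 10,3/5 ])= [  -  10, - 9.78, - 9, - 8.4,- 8, - 3,-2,3/5, 4, 5,5 ]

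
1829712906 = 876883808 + 952829098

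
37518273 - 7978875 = 29539398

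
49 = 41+8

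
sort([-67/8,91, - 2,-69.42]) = [ - 69.42, - 67/8,-2, 91 ] 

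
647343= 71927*9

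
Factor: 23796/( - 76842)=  - 2^1*3^(-1)*661^1*1423^( - 1)  =  - 1322/4269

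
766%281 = 204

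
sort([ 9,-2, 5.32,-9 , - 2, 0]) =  [ - 9, - 2, - 2, 0,5.32,9 ]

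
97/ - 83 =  - 2 + 69/83 = -1.17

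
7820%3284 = 1252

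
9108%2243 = 136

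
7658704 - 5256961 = 2401743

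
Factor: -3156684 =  - 2^2*3^1*233^1*1129^1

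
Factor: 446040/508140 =2^1*7^1*59^1*941^( -1 ) = 826/941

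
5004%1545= 369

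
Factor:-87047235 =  -3^2*5^1 * 11^1 * 175853^1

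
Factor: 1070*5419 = 2^1 * 5^1 * 107^1*5419^1 = 5798330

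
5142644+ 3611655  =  8754299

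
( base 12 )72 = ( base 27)35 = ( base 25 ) 3b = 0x56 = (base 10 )86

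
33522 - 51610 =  - 18088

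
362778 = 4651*78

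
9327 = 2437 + 6890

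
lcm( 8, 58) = 232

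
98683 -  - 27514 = 126197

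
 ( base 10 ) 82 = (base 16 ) 52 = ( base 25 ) 37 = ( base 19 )46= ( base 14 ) 5C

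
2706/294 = 9  +  10/49 = 9.20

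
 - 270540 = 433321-703861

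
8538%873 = 681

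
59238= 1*59238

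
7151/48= 148 + 47/48 = 148.98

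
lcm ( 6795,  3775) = 33975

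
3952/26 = 152= 152.00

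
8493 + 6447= 14940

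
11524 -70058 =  - 58534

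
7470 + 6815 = 14285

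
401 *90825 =36420825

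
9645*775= 7474875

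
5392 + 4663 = 10055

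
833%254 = 71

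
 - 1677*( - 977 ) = 1638429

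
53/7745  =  53/7745 = 0.01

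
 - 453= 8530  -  8983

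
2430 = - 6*( - 405)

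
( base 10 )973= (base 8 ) 1715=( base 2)1111001101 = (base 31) 10c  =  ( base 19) 2D4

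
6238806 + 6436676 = 12675482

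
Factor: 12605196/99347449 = 2^2*3^1*23^1*109^1*419^1 * 99347449^( - 1)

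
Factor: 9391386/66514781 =2^1 * 3^1*23^( - 1 ) * 331^( - 1)*727^1*2153^1*8737^ (-1)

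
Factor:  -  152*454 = -2^4*19^1*227^1 = -69008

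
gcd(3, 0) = 3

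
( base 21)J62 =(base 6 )103215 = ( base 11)6434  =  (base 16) 213b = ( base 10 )8507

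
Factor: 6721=11^1*13^1*47^1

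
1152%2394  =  1152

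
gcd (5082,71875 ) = 1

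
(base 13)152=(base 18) d2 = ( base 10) 236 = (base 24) 9K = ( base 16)EC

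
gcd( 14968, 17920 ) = 8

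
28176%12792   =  2592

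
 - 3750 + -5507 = -9257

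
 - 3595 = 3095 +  - 6690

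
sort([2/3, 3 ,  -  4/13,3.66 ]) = [-4/13,2/3,  3, 3.66] 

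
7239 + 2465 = 9704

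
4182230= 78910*53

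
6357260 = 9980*637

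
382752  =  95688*4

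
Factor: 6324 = 2^2*3^1*17^1*31^1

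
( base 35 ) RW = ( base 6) 4305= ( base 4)33101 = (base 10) 977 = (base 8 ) 1721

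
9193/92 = 9193/92 = 99.92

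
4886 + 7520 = 12406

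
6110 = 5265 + 845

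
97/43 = 2 + 11/43 = 2.26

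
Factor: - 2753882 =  - 2^1*23^1*131^1*457^1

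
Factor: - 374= -2^1*11^1 * 17^1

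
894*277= 247638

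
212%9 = 5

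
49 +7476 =7525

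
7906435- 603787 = 7302648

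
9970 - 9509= 461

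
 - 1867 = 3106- 4973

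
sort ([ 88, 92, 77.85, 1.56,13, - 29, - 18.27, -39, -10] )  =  [ - 39 , - 29, - 18.27, - 10, 1.56, 13 , 77.85,88, 92]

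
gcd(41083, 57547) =7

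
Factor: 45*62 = 2790 = 2^1*3^2*5^1*31^1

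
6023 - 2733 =3290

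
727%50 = 27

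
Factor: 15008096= 2^5*173^1*2711^1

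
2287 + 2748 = 5035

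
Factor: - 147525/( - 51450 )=281/98 = 2^( - 1)* 7^( - 2 )*281^1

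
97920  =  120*816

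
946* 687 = 649902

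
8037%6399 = 1638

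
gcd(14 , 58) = 2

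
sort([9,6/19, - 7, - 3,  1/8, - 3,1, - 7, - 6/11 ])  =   [ - 7, - 7, - 3, - 3, - 6/11, 1/8, 6/19, 1, 9 ]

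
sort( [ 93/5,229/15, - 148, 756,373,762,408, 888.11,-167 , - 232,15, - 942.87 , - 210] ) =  [- 942.87, - 232, - 210, - 167, - 148, 15, 229/15 , 93/5,  373, 408,  756,762,888.11 ] 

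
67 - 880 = -813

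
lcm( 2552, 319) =2552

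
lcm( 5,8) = 40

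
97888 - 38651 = 59237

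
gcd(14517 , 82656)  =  9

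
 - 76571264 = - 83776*914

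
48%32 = 16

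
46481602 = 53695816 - 7214214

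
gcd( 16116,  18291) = 3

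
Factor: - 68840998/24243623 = -2^1*29^ (-1 )* 835987^( - 1)*34420499^1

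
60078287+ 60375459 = 120453746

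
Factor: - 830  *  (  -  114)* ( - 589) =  - 2^2*3^1*5^1*19^2  *31^1*83^1=- 55731180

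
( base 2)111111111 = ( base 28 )i7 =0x1FF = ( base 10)511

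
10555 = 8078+2477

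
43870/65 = 8774/13= 674.92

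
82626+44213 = 126839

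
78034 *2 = 156068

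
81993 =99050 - 17057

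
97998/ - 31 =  - 97998/31 = -3161.23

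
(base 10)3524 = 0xDC4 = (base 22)764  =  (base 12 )2058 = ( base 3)11211112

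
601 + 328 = 929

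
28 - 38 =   -  10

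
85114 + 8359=93473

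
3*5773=17319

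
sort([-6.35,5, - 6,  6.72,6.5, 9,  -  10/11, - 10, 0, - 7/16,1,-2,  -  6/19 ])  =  [ - 10,-6.35, - 6, - 2, - 10/11, - 7/16, - 6/19,0,1, 5,6.5,6.72, 9]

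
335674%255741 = 79933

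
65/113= 65/113 = 0.58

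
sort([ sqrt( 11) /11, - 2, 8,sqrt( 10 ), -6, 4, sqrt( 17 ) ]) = [ -6, - 2, sqrt( 11)/11, sqrt( 10 ),4, sqrt(  17),8]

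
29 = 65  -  36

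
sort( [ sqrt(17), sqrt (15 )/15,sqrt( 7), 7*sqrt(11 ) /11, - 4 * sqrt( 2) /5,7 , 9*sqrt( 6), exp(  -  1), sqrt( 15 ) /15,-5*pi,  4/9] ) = [- 5* pi  , - 4*sqrt( 2) /5,sqrt( 15) /15,sqrt ( 15 ) /15, exp(-1 ),4/9, 7*sqrt( 11 )/11 , sqrt(7),  sqrt(17), 7,9*sqrt(6 )]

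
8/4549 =8/4549 = 0.00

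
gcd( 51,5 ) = 1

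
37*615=22755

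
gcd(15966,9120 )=6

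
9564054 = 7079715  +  2484339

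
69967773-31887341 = 38080432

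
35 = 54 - 19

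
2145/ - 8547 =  - 1 + 194/259  =  - 0.25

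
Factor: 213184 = 2^6*3331^1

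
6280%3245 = 3035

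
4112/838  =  2056/419 = 4.91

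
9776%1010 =686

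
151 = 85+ 66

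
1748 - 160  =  1588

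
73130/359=203 + 253/359 = 203.70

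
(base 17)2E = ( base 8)60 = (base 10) 48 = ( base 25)1N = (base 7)66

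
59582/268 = 222 + 43/134 = 222.32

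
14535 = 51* 285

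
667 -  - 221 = 888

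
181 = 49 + 132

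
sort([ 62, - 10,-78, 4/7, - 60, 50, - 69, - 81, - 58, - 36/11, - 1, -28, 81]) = [ - 81, - 78,  -  69,-60, - 58,-28,-10, - 36/11, - 1, 4/7,50 , 62,81] 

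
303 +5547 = 5850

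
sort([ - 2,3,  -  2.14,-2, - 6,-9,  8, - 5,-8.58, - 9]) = [ - 9,-9,  -  8.58, -6,  -  5, - 2.14, - 2,-2,3,8 ] 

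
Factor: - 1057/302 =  - 7/2 = - 2^ ( - 1 ) *7^1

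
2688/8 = 336 = 336.00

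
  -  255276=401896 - 657172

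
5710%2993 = 2717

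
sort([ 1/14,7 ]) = [ 1/14,7] 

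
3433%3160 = 273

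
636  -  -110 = 746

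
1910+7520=9430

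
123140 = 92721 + 30419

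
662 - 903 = -241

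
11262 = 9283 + 1979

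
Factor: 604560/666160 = 687/757 = 3^1*229^1 * 757^( - 1) 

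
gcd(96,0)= 96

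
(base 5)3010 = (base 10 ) 380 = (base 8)574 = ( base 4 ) 11330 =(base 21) I2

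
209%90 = 29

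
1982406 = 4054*489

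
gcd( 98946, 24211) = 1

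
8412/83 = 101 + 29/83 = 101.35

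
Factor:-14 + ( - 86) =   -  100  =  -2^2* 5^2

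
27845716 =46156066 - 18310350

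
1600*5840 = 9344000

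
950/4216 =475/2108= 0.23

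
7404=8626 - 1222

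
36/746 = 18/373 = 0.05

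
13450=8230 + 5220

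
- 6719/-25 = 268 + 19/25 = 268.76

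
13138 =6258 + 6880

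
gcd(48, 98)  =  2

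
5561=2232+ 3329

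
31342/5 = 6268 + 2/5 = 6268.40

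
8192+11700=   19892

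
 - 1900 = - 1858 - 42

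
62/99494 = 31/49747 = 0.00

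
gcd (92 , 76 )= 4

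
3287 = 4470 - 1183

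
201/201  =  1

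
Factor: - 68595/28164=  -2^(- 2) * 5^1 * 17^1 *269^1 * 2347^( -1) = -  22865/9388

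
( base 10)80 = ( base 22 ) 3e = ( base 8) 120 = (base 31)2I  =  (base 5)310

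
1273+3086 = 4359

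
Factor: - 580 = -2^2* 5^1*29^1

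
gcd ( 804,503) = 1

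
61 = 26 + 35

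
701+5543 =6244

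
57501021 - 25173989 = 32327032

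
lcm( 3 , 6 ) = 6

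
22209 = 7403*3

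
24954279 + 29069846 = 54024125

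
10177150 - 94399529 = -84222379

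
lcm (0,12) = 0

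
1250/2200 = 25/44=0.57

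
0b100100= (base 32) 14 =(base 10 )36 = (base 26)1a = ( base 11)33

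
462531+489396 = 951927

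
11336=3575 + 7761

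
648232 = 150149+498083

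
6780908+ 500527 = 7281435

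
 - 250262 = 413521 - 663783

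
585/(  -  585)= - 1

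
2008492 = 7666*262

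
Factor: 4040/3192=505/399 = 3^(-1 )*5^1 * 7^( - 1)* 19^(-1)*101^1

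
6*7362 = 44172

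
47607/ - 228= - 15869/76= -  208.80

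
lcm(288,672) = 2016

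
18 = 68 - 50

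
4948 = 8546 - 3598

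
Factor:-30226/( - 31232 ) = 15113/15616 = 2^ ( - 8 )*7^1*17^1*61^( - 1)*127^1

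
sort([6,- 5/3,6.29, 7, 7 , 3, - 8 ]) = [  -  8,-5/3 , 3, 6, 6.29,7,7]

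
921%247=180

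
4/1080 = 1/270 = 0.00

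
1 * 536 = 536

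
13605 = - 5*( - 2721) 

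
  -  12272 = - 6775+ - 5497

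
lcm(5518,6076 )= 540764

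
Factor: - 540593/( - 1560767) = 13^(-1 )*193^1*211^( - 1)*569^( - 1)  *2801^1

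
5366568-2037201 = 3329367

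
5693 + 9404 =15097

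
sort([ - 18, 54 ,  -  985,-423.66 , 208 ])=[-985, - 423.66, - 18,54 , 208] 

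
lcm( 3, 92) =276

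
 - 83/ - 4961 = 83/4961=0.02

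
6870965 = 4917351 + 1953614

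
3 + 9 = 12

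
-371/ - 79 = 371/79=4.70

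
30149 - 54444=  - 24295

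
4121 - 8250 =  - 4129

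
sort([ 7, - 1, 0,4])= [ - 1,  0,4,7] 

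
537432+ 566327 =1103759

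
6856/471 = 14 + 262/471 = 14.56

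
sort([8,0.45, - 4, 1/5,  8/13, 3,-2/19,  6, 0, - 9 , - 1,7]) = [ - 9,-4 ,-1, - 2/19,0, 1/5,  0.45, 8/13,3, 6, 7,  8 ] 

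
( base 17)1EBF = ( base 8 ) 21711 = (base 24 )flh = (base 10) 9161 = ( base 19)1673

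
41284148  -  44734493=-3450345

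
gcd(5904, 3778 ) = 2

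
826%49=42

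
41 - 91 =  - 50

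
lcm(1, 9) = 9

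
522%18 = 0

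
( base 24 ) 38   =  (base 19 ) 44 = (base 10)80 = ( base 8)120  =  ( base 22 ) 3E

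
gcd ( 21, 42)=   21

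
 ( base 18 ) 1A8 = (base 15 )242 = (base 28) i8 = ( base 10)512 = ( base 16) 200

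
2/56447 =2/56447 = 0.00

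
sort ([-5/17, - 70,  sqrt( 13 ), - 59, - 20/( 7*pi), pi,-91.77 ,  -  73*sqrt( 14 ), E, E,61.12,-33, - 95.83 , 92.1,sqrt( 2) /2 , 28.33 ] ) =[-73 *sqrt( 14 ),  -  95.83,-91.77, - 70, - 59,  -  33,-20/( 7*pi), - 5/17,sqrt(2)/2 , E,E,pi  ,  sqrt( 13),28.33,61.12,92.1]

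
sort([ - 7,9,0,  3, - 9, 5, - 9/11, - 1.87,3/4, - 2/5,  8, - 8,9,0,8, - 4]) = [ - 9, - 8, - 7, - 4, - 1.87, - 9/11 , - 2/5,0, 0,3/4,3, 5,8,8,  9, 9]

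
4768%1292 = 892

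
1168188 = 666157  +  502031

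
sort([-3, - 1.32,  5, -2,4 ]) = [ - 3, - 2, - 1.32,4, 5 ]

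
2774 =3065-291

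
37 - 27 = 10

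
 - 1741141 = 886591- 2627732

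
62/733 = 62/733 =0.08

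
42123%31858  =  10265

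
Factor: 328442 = 2^1*97^1*1693^1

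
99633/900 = 110 + 211/300  =  110.70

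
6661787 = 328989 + 6332798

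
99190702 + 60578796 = 159769498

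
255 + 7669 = 7924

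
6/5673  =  2/1891  =  0.00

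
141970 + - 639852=- 497882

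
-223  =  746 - 969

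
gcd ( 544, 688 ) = 16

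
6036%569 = 346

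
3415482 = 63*54214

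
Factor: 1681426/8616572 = 840713/4308286 = 2^( - 1 )*840713^1*2154143^( - 1 ) 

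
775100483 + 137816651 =912917134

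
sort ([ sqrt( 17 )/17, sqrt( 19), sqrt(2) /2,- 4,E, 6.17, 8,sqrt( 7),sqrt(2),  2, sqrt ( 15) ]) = [-4, sqrt (17) /17,  sqrt( 2)/2  ,  sqrt(2), 2 , sqrt(7 ),  E, sqrt( 15 ) , sqrt(19 ),  6.17, 8 ] 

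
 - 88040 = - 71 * 1240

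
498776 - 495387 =3389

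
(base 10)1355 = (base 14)6cb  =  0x54B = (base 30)1F5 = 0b10101001011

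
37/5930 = 37/5930 = 0.01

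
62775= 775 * 81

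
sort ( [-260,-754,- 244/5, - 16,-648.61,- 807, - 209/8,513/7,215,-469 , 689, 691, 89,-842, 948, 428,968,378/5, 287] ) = [ -842 , - 807, - 754,-648.61,-469, - 260,-244/5, - 209/8, - 16, 513/7,378/5,  89,215,  287, 428,  689, 691,948,968 ] 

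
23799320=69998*340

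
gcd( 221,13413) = 17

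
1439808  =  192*7499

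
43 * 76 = 3268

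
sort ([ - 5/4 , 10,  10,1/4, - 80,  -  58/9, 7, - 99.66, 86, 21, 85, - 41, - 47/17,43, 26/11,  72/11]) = [  -  99.66,  -  80,-41, - 58/9, - 47/17  ,-5/4,1/4, 26/11, 72/11, 7, 10,10, 21, 43, 85,86]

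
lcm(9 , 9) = 9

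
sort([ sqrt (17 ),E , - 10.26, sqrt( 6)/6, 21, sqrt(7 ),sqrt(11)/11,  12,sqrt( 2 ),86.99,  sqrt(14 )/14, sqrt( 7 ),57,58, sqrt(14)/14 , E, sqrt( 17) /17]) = [  -  10.26 , sqrt ( 17) /17, sqrt(14 )/14, sqrt( 14)/14,  sqrt( 11)/11,sqrt( 6)/6,sqrt(2 ), sqrt( 7 ) , sqrt( 7), E,E, sqrt( 17), 12, 21, 57,58, 86.99]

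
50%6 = 2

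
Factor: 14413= 7^1*29^1*71^1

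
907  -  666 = 241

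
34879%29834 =5045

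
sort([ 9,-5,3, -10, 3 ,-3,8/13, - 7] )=[-10 , - 7,-5, -3,8/13,3,3,9 ]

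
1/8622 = 1/8622 = 0.00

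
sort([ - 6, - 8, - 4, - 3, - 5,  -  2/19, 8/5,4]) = [ - 8,-6,-5 ,-4 , - 3, - 2/19,8/5, 4]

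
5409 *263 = 1422567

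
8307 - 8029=278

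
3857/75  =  51+32/75= 51.43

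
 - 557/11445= -557/11445 = -0.05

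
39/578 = 39/578  =  0.07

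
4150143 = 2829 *1467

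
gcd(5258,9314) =2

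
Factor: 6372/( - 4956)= - 9/7 =- 3^2*7^( - 1 ) 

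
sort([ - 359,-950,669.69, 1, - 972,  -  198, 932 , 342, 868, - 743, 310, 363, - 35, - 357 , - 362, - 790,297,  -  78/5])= [- 972,-950,  -  790,- 743,  -  362 , - 359, - 357, - 198, - 35, - 78/5,  1, 297, 310, 342,  363, 669.69,868, 932]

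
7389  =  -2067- - 9456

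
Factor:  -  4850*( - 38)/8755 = 36860/1751 = 2^2 * 5^1*17^( - 1 ) * 19^1*97^1*103^(  -  1 ) 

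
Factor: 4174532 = 2^2*101^1*10333^1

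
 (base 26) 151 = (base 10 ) 807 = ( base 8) 1447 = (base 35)n2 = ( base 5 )11212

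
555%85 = 45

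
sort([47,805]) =[47, 805]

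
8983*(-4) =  - 35932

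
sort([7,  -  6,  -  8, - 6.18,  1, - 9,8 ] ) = [ - 9, - 8,-6.18, - 6,1, 7,8]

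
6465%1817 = 1014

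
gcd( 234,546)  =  78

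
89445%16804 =5425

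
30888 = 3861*8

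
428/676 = 107/169 = 0.63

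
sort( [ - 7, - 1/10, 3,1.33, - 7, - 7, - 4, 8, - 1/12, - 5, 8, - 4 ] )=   [ - 7, - 7,  -  7, - 5, - 4, - 4, - 1/10, - 1/12,1.33 , 3,8,8 ] 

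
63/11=63/11 =5.73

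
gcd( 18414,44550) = 594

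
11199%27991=11199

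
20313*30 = 609390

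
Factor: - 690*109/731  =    -  2^1 * 3^1*5^1*17^( - 1 ) * 23^1*43^( - 1)*109^1 = - 75210/731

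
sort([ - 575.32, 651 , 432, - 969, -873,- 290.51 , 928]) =[ - 969, - 873, - 575.32,- 290.51 , 432, 651,928]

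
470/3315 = 94/663 = 0.14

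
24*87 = 2088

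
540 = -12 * ( -45) 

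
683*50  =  34150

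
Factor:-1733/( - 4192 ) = 2^( - 5) * 131^( - 1)*1733^1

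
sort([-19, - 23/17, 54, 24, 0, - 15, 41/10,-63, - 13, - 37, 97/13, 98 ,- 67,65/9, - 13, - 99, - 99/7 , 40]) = [ - 99, - 67, - 63, - 37,  -  19, - 15 , - 99/7, - 13, - 13, -23/17 , 0, 41/10, 65/9, 97/13,24, 40,54, 98]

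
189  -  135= 54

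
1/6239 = 1/6239 = 0.00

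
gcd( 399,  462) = 21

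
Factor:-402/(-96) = 2^(-4)*67^1 = 67/16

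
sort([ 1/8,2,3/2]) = [ 1/8 , 3/2,2 ]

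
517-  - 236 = 753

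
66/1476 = 11/246 = 0.04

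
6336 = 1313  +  5023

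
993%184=73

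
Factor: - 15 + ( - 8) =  - 23^1 = - 23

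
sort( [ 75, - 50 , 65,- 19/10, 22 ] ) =[ - 50, - 19/10,  22,65,75 ]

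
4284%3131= 1153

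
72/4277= 72/4277 =0.02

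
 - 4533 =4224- 8757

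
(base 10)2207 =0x89f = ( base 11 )1727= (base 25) 3d7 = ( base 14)B39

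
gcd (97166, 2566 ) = 2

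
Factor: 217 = 7^1*31^1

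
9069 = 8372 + 697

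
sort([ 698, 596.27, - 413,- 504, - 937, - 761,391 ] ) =[ - 937,-761, - 504, - 413 , 391,596.27, 698]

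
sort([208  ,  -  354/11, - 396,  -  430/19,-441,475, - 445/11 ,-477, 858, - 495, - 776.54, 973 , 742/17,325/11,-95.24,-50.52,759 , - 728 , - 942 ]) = [ - 942 ,  -  776.54, - 728, - 495,-477 , - 441, - 396, - 95.24, - 50.52 , - 445/11 , - 354/11 ,-430/19, 325/11,  742/17, 208 , 475,759,858,973]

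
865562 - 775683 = 89879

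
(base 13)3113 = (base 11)5100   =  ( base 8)15170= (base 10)6776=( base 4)1221320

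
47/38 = 1 + 9/38=1.24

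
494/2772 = 247/1386 =0.18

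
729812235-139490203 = 590322032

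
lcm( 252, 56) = 504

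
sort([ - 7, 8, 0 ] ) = [ - 7, 0,  8 ] 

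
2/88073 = 2/88073 = 0.00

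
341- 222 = 119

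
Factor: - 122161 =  - 13^1*9397^1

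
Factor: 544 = 2^5*17^1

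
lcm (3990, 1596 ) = 7980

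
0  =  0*762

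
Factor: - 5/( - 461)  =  5^1*461^( - 1 )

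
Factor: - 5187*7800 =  - 2^3*3^2*5^2*7^1 * 13^2 * 19^1 = - 40458600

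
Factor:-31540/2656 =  - 95/8=- 2^( - 3)*5^1 *19^1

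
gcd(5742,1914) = 1914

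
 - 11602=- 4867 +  - 6735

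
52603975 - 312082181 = - 259478206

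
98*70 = 6860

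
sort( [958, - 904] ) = [ - 904 , 958]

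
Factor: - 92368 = - 2^4*23^1*251^1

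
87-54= 33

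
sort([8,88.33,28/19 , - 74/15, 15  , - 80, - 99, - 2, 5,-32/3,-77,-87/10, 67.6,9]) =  [ - 99,  -  80, - 77, - 32/3, - 87/10, -74/15,-2,  28/19,5, 8,9,15, 67.6, 88.33]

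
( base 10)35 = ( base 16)23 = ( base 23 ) 1c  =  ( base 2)100011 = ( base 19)1g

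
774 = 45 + 729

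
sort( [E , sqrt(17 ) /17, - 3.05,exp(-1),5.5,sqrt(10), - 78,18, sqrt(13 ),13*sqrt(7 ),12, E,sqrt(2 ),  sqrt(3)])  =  [- 78,  -  3.05,sqrt( 17 )/17 , exp ( - 1 ),  sqrt (2),sqrt(3), E, E,sqrt(  10 ), sqrt( 13 ),  5.5, 12,18, 13*sqrt( 7 )] 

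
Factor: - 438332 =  - 2^2*109583^1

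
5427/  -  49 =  -5427/49 = - 110.76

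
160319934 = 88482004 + 71837930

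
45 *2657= 119565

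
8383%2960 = 2463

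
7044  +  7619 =14663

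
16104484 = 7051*2284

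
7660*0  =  0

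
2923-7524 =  - 4601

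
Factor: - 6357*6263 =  - 39813891 =- 3^1 * 13^1*163^1*6263^1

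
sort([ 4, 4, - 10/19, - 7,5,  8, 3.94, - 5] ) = [ - 7, - 5, - 10/19,  3.94, 4, 4, 5, 8 ]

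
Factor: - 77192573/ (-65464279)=19^1*23^( - 2 )*31^1*47^( - 1 )*83^1*1579^1*2633^( - 1)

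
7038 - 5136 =1902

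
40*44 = 1760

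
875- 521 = 354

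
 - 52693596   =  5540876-58234472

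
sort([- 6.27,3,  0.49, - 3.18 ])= [ - 6.27,- 3.18, 0.49,  3]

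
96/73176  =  4/3049 = 0.00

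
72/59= 1+ 13/59 = 1.22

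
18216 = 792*23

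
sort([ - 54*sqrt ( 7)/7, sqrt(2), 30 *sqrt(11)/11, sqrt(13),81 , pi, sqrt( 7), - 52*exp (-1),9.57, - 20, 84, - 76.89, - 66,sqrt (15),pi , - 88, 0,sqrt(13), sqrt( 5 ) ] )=[ - 88,-76.89, - 66, - 54* sqrt ( 7) /7, - 20, - 52*exp( - 1),  0, sqrt ( 2 ), sqrt (5), sqrt (7 ),pi, pi,sqrt(13 ),sqrt( 13) , sqrt( 15),30*sqrt ( 11) /11 , 9.57, 81, 84]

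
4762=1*4762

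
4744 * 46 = 218224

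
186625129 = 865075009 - 678449880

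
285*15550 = 4431750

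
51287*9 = 461583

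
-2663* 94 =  - 250322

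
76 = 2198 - 2122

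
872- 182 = 690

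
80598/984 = 13433/164=81.91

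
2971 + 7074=10045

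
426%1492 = 426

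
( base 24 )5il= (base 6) 23233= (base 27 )4FC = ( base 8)6405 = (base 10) 3333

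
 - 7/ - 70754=7/70754 = 0.00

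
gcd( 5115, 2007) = 3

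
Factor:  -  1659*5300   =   - 2^2*3^1 * 5^2*7^1 * 53^1*79^1 = -  8792700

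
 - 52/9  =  - 6  +  2/9= - 5.78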